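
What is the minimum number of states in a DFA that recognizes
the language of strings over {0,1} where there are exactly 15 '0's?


States: count = 0, 1, ..., 15 (that's 16 states), plus a dead state for count > 15.
Total: 16 + 1 = 17. Accept = count-15 state.

17


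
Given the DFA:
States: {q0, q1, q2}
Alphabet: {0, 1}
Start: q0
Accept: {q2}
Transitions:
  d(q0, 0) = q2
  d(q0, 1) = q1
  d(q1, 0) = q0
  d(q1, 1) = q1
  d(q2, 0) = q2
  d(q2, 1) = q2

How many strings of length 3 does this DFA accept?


Enumerating all length-3 strings:
  "000" -> q2 [accept]
  "001" -> q2 [accept]
  "010" -> q2 [accept]
  "011" -> q2 [accept]
  "100" -> q2 [accept]
  "101" -> q1 [reject]
  "110" -> q0 [reject]
  "111" -> q1 [reject]

5 out of 8


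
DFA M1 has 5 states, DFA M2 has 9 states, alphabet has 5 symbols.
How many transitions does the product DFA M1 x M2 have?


Product DFA has 5 * 9 = 45 states.
Each has 5 transitions: 45 * 5 = 225

225


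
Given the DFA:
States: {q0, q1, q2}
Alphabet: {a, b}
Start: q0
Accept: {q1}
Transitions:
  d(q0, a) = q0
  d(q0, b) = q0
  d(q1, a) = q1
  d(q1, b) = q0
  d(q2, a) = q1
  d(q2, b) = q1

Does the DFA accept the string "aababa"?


Trace: q0 -> q0 -> q0 -> q0 -> q0 -> q0 -> q0
Final state: q0
Accept states: {q1}

No, rejected (final state q0 is not an accept state)


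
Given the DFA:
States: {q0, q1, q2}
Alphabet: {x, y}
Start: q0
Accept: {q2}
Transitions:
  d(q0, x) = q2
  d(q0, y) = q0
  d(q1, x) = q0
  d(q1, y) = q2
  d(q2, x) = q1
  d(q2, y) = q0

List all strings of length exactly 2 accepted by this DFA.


All strings of length 2: 4 total
Accepted: 1

"yx"


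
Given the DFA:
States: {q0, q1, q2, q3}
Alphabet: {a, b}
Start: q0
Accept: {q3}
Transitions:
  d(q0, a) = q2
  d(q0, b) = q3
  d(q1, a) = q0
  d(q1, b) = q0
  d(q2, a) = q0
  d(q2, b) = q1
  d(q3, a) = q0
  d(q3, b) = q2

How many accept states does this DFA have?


Accept states listed: {q3}
Counting: q3(1)

1


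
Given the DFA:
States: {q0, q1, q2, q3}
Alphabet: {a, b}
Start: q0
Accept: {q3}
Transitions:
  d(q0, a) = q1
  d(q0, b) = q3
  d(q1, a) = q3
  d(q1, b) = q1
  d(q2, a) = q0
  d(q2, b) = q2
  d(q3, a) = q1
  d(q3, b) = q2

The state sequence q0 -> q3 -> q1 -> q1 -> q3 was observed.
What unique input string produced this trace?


Trace back each transition to find the symbol:
  q0 --[b]--> q3
  q3 --[a]--> q1
  q1 --[b]--> q1
  q1 --[a]--> q3

"baba"


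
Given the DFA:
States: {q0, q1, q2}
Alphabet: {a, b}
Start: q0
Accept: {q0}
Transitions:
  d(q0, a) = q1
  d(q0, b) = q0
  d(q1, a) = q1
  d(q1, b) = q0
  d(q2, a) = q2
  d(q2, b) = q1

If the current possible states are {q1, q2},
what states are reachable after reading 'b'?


Apply transition on 'b' from each current state:
  d(q1, b) = q0
  d(q2, b) = q1

{q0, q1}


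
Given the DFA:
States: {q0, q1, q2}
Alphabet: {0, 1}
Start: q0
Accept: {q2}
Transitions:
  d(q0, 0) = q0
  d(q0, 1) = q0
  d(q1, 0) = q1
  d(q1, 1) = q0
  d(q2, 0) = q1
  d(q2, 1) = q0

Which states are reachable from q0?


BFS from q0:
  layer 0: {q0}

{q0}


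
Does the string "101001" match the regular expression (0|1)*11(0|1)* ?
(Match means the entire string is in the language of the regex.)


|string| = 6; first = '1'; last = '1'

No, "101001" does not match (0|1)*11(0|1)*


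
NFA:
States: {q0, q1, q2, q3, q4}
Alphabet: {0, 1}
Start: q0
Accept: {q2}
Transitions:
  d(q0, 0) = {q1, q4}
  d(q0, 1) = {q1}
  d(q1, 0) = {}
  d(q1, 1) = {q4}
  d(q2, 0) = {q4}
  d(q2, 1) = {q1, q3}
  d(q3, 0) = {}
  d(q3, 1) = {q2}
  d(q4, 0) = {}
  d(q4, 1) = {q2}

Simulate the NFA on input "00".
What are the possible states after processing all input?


Start: {q0}
  --0--> {q1, q4}
  --0--> {}

{} (empty set, no valid transitions)


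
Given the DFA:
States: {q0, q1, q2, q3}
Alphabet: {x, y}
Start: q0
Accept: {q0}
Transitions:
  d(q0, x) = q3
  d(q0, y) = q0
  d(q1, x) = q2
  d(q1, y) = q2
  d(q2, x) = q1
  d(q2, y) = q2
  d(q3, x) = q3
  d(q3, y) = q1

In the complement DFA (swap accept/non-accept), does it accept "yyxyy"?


Trace: q0 -> q0 -> q0 -> q3 -> q1 -> q2
Final: q2
Original accept: {q0}
Complement: q2 is not in original accept

Yes, complement accepts (original rejects)


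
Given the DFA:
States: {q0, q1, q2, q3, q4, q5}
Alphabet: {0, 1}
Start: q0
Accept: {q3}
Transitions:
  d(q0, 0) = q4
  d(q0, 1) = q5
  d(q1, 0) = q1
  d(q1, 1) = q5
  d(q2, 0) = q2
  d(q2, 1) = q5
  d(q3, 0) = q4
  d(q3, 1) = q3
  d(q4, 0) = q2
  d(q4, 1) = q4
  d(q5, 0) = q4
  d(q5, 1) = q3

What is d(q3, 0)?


Looking up transition d(q3, 0)

q4


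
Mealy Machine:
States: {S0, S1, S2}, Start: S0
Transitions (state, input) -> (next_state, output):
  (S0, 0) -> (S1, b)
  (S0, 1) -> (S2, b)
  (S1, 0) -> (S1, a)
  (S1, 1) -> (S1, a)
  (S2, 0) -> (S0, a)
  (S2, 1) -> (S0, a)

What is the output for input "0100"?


Step-by-step:
  (S0, 0) -> (S1, b)
  (S1, 1) -> (S1, a)
  (S1, 0) -> (S1, a)
  (S1, 0) -> (S1, a)

"baaa"


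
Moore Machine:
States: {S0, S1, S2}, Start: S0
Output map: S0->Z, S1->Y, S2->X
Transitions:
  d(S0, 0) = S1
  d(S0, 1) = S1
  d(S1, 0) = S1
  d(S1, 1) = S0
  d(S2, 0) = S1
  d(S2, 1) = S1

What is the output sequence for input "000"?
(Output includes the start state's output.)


Start: S0 (output Z)
  --0--> S1 (output Y)
  --0--> S1 (output Y)
  --0--> S1 (output Y)

"ZYYY"


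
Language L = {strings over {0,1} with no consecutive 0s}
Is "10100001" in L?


'00' occurs at index 3

No, "10100001" is not in L


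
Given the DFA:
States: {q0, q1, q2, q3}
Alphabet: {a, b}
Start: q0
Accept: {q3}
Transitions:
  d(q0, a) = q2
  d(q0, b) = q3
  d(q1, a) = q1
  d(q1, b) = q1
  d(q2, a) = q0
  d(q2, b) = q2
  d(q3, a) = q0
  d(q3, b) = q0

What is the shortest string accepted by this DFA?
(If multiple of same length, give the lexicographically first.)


BFS by string length (lex-first path to each state shown):
  len 0: q0<-""
  len 1: q2<-"a", q3<-"b"
Found accept state at length 1.

"b"


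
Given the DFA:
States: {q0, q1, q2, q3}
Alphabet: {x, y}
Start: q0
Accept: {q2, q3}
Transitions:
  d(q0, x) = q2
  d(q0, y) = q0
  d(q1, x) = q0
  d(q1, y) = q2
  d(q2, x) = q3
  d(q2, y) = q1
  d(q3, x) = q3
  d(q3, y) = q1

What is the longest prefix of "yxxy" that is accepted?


Run the DFA, marking each prefix where the state is accepting:
  "" -> q0 [reject]
  "y" -> q0 [reject]
  "yx" -> q2 [accept]
  "yxx" -> q3 [accept]
  "yxxy" -> q1 [reject]

"yxx"


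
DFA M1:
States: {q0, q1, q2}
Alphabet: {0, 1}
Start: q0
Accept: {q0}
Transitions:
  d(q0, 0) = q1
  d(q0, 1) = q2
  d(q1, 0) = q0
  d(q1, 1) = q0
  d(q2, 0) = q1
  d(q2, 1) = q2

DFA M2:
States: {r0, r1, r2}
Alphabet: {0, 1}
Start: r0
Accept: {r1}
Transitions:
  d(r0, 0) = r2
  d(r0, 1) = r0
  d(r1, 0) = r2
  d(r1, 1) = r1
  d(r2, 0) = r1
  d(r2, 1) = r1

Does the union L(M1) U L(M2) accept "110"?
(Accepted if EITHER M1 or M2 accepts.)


M1: final=q1 accepted=False
M2: final=r2 accepted=False

No, union rejects (neither accepts)


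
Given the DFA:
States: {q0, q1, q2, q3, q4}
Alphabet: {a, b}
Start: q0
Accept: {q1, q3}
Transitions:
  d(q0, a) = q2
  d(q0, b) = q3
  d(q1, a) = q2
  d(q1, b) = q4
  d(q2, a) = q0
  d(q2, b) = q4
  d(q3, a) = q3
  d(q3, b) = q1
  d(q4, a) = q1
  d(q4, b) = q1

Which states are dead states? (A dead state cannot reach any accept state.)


Forward reachability from each state:
  q0 -> reaches accept state q1 (live)
  q1 -> reaches accept state q1 (live)
  q2 -> reaches accept state q1 (live)
  q3 -> reaches accept state q1 (live)
  q4 -> reaches accept state q1 (live)

None (all states can reach an accept state)


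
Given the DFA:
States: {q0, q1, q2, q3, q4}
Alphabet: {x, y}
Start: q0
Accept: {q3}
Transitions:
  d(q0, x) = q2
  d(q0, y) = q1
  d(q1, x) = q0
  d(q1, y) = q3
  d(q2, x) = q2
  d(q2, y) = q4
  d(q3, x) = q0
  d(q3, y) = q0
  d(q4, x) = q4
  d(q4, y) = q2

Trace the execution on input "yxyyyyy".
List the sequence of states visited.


Input: yxyyyyy
d(q0, y) = q1
d(q1, x) = q0
d(q0, y) = q1
d(q1, y) = q3
d(q3, y) = q0
d(q0, y) = q1
d(q1, y) = q3


q0 -> q1 -> q0 -> q1 -> q3 -> q0 -> q1 -> q3


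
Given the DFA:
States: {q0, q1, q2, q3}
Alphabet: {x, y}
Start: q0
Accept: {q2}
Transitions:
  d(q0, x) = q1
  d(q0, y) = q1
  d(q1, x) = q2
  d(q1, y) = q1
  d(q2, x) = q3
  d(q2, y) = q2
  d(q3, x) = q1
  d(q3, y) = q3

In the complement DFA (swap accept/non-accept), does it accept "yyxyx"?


Trace: q0 -> q1 -> q1 -> q2 -> q2 -> q3
Final: q3
Original accept: {q2}
Complement: q3 is not in original accept

Yes, complement accepts (original rejects)


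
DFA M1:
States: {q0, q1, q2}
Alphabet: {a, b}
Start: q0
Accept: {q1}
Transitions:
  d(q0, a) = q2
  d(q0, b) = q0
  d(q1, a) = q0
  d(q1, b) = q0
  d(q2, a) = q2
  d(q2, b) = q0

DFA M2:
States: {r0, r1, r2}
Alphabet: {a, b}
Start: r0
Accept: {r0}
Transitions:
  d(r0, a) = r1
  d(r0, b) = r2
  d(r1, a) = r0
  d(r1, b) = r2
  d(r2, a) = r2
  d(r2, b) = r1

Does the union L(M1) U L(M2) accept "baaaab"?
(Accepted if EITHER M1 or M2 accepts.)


M1: final=q0 accepted=False
M2: final=r1 accepted=False

No, union rejects (neither accepts)


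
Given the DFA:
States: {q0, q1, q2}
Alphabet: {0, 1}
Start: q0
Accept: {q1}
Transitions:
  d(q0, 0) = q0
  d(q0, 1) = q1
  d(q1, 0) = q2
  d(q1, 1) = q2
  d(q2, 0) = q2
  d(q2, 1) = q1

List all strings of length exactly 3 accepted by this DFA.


All strings of length 3: 8 total
Accepted: 3

"001", "101", "111"


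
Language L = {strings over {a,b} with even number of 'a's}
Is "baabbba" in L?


count('a') = 3; 3 mod 2 = 1

No, "baabbba" is not in L


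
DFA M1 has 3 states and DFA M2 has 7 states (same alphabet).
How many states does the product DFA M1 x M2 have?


Product construction pairs every M1 state with every M2 state.
3 * 7 = 21

21


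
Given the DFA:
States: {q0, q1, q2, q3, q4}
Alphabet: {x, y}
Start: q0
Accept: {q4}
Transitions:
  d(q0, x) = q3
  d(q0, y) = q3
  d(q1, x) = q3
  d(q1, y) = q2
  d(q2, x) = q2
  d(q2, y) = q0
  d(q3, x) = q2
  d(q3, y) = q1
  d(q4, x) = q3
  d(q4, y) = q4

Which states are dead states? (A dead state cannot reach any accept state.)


Forward reachability from each state:
  q0 -> reaches {q0, q1, q2, q3}, no accept state (dead)
  q1 -> reaches {q0, q1, q2, q3}, no accept state (dead)
  q2 -> reaches {q0, q1, q2, q3}, no accept state (dead)
  q3 -> reaches {q0, q1, q2, q3}, no accept state (dead)
  q4 -> reaches accept state q4 (live)

{q0, q1, q2, q3}


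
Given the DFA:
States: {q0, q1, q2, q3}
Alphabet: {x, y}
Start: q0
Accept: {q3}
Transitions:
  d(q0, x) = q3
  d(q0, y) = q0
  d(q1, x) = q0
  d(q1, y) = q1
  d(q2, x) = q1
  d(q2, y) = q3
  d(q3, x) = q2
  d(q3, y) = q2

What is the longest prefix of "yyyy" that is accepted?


Run the DFA, marking each prefix where the state is accepting:
  "" -> q0 [reject]
  "y" -> q0 [reject]
  "yy" -> q0 [reject]
  "yyy" -> q0 [reject]
  "yyyy" -> q0 [reject]

No prefix is accepted


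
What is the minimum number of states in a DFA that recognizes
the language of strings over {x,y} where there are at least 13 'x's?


States: count = 0, 1, ..., 12, and a final '>= 13' state.
Total: 13 + 1 = 14. Accept = '>= 13' state.

14


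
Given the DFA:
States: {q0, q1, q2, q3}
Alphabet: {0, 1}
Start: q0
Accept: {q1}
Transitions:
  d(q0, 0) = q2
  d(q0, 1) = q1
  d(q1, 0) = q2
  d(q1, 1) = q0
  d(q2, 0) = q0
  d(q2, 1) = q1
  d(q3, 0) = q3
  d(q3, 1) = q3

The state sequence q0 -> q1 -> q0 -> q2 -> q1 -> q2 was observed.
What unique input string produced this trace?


Trace back each transition to find the symbol:
  q0 --[1]--> q1
  q1 --[1]--> q0
  q0 --[0]--> q2
  q2 --[1]--> q1
  q1 --[0]--> q2

"11010"


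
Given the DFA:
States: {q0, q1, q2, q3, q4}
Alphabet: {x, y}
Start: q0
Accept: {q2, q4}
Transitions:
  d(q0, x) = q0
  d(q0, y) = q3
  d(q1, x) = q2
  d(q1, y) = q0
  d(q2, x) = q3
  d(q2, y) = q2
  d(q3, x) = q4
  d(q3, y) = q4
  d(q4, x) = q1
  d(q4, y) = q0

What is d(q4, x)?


Looking up transition d(q4, x)

q1


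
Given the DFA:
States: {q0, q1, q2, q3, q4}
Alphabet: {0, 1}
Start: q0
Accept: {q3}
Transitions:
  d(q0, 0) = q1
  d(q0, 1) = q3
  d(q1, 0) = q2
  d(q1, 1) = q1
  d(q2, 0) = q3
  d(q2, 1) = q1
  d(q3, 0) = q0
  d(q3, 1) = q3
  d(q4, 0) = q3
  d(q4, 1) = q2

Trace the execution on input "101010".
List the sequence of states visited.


Input: 101010
d(q0, 1) = q3
d(q3, 0) = q0
d(q0, 1) = q3
d(q3, 0) = q0
d(q0, 1) = q3
d(q3, 0) = q0


q0 -> q3 -> q0 -> q3 -> q0 -> q3 -> q0


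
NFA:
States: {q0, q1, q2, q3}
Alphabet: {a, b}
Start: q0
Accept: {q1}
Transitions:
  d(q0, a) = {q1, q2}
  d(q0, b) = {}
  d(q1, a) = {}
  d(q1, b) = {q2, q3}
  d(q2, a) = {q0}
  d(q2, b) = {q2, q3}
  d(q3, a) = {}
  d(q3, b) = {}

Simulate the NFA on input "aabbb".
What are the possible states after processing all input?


Start: {q0}
  --a--> {q1, q2}
  --a--> {q0}
  --b--> {}
  --b--> {}
  --b--> {}

{} (empty set, no valid transitions)


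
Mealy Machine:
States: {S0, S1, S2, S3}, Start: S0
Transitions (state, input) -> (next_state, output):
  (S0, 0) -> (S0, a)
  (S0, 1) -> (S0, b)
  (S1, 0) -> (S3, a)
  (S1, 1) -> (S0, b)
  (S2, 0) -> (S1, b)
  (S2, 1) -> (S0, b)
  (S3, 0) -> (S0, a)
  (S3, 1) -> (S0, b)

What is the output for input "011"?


Step-by-step:
  (S0, 0) -> (S0, a)
  (S0, 1) -> (S0, b)
  (S0, 1) -> (S0, b)

"abb"


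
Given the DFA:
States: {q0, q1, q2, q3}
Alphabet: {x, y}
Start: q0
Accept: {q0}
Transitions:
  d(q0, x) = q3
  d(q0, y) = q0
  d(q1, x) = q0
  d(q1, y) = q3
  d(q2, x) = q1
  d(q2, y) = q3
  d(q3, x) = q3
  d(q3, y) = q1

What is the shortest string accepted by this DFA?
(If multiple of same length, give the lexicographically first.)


BFS by string length (lex-first path to each state shown):
  len 0: q0<-""
Found accept state at length 0.

"" (empty string)


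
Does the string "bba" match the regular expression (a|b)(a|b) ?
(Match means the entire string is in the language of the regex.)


|string| = 3; first = 'b'; last = 'a'

No, "bba" does not match (a|b)(a|b)


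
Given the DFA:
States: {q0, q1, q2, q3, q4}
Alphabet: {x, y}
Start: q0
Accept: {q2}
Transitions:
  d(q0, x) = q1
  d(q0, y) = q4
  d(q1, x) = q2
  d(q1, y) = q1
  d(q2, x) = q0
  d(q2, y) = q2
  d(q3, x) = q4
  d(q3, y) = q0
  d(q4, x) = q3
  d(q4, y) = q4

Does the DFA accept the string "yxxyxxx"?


Trace: q0 -> q4 -> q3 -> q4 -> q4 -> q3 -> q4 -> q3
Final state: q3
Accept states: {q2}

No, rejected (final state q3 is not an accept state)


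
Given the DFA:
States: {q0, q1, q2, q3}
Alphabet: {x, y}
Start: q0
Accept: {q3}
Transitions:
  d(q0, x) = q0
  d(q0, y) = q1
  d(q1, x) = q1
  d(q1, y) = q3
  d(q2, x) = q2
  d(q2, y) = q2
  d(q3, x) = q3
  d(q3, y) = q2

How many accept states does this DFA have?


Accept states listed: {q3}
Counting: q3(1)

1


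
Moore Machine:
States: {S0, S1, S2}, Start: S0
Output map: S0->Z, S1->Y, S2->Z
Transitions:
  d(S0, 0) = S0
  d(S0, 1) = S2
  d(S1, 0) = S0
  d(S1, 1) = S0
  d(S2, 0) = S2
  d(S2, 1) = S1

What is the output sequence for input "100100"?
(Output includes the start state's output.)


Start: S0 (output Z)
  --1--> S2 (output Z)
  --0--> S2 (output Z)
  --0--> S2 (output Z)
  --1--> S1 (output Y)
  --0--> S0 (output Z)
  --0--> S0 (output Z)

"ZZZZYZZ"


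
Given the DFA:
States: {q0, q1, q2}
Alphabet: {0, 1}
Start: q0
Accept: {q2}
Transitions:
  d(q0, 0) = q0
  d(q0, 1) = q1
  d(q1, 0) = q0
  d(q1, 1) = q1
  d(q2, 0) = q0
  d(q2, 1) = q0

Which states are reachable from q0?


BFS from q0:
  layer 0: {q0}
  layer 1: {q1}

{q0, q1}


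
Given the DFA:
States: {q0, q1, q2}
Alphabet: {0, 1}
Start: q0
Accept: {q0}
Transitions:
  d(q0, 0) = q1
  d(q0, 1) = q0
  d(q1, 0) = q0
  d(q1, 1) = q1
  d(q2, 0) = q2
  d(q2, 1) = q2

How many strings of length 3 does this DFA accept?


Enumerating all length-3 strings:
  "000" -> q1 [reject]
  "001" -> q0 [accept]
  "010" -> q0 [accept]
  "011" -> q1 [reject]
  "100" -> q0 [accept]
  "101" -> q1 [reject]
  "110" -> q1 [reject]
  "111" -> q0 [accept]

4 out of 8


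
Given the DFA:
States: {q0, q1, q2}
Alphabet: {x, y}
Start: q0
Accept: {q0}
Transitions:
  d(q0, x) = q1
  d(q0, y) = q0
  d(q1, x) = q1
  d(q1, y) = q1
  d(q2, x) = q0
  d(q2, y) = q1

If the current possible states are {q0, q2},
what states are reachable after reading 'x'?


Apply transition on 'x' from each current state:
  d(q0, x) = q1
  d(q2, x) = q0

{q0, q1}


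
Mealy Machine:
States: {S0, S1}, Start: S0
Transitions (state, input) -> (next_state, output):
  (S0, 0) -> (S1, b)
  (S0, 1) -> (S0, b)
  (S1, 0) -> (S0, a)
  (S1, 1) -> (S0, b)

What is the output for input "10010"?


Step-by-step:
  (S0, 1) -> (S0, b)
  (S0, 0) -> (S1, b)
  (S1, 0) -> (S0, a)
  (S0, 1) -> (S0, b)
  (S0, 0) -> (S1, b)

"bbabb"


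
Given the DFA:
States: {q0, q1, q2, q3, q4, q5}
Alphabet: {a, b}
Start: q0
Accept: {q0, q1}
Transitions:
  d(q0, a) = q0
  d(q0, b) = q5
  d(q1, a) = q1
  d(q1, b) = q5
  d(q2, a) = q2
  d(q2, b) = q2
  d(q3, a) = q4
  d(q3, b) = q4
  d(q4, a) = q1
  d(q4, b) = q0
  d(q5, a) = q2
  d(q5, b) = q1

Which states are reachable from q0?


BFS from q0:
  layer 0: {q0}
  layer 1: {q5}
  layer 2: {q1, q2}

{q0, q1, q2, q5}


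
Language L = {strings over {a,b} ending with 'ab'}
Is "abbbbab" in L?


last two symbols = 'ab'

Yes, "abbbbab" is in L


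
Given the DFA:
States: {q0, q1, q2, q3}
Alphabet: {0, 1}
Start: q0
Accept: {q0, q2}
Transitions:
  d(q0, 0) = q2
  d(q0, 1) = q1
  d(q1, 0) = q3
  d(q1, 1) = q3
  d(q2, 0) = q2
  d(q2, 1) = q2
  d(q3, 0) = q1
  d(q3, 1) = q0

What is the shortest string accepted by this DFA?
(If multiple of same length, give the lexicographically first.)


BFS by string length (lex-first path to each state shown):
  len 0: q0<-""
Found accept state at length 0.

"" (empty string)


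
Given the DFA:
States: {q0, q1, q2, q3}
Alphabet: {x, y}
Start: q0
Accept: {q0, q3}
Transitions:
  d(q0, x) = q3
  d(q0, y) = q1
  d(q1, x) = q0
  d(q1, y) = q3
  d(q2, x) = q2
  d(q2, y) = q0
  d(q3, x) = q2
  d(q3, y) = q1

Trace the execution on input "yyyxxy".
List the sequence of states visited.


Input: yyyxxy
d(q0, y) = q1
d(q1, y) = q3
d(q3, y) = q1
d(q1, x) = q0
d(q0, x) = q3
d(q3, y) = q1


q0 -> q1 -> q3 -> q1 -> q0 -> q3 -> q1


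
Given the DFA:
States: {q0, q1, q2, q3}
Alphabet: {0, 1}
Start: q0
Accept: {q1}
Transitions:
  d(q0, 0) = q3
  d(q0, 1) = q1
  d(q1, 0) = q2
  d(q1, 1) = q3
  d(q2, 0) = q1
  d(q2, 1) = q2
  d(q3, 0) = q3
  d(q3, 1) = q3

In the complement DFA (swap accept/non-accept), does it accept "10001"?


Trace: q0 -> q1 -> q2 -> q1 -> q2 -> q2
Final: q2
Original accept: {q1}
Complement: q2 is not in original accept

Yes, complement accepts (original rejects)


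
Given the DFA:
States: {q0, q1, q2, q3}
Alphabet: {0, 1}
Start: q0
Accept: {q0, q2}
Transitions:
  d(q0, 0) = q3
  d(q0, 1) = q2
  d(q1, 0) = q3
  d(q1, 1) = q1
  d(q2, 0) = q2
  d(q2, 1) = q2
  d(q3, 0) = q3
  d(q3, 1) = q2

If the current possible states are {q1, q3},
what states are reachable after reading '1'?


Apply transition on '1' from each current state:
  d(q1, 1) = q1
  d(q3, 1) = q2

{q1, q2}


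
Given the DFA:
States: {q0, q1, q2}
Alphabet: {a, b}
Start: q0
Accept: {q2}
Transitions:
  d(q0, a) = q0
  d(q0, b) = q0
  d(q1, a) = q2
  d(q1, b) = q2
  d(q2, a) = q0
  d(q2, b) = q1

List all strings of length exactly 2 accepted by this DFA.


All strings of length 2: 4 total
Accepted: 0

None


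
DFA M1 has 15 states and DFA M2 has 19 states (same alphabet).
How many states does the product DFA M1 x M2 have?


Product construction pairs every M1 state with every M2 state.
15 * 19 = 285

285


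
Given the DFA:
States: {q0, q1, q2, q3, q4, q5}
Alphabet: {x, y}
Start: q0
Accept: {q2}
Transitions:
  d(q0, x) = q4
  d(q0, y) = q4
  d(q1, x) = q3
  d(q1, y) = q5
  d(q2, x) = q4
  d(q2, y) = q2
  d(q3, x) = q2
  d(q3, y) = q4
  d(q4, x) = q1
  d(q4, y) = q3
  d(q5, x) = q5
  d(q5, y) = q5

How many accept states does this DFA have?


Accept states listed: {q2}
Counting: q2(1)

1


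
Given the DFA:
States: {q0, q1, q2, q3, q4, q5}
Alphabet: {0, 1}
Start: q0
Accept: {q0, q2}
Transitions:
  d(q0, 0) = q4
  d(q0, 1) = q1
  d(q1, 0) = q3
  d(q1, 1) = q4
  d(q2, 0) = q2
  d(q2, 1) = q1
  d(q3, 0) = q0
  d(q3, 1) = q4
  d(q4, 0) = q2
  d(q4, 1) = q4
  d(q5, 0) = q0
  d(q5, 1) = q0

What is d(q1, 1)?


Looking up transition d(q1, 1)

q4


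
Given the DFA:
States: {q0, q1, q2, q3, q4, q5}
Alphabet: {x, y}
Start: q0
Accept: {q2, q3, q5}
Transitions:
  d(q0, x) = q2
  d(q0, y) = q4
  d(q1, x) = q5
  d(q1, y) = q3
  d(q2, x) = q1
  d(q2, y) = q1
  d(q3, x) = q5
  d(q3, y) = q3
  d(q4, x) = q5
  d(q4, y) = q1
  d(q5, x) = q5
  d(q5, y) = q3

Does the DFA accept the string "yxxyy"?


Trace: q0 -> q4 -> q5 -> q5 -> q3 -> q3
Final state: q3
Accept states: {q2, q3, q5}

Yes, accepted (final state q3 is an accept state)


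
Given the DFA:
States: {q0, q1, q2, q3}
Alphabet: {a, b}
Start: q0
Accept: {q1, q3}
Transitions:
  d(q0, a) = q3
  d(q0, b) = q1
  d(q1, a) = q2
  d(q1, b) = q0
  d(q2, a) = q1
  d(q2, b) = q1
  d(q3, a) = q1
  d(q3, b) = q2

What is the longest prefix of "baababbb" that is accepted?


Run the DFA, marking each prefix where the state is accepting:
  "" -> q0 [reject]
  "b" -> q1 [accept]
  "ba" -> q2 [reject]
  "baa" -> q1 [accept]
  "baab" -> q0 [reject]
  "baaba" -> q3 [accept]
  "baabab" -> q2 [reject]
  "baababb" -> q1 [accept]
  "baababbb" -> q0 [reject]

"baababb"


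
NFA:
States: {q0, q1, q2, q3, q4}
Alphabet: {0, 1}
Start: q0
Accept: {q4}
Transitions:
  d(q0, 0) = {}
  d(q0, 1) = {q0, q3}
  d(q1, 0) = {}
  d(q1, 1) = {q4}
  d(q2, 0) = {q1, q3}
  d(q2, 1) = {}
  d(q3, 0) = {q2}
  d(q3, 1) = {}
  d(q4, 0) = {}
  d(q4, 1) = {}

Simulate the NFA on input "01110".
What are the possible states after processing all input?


Start: {q0}
  --0--> {}
  --1--> {}
  --1--> {}
  --1--> {}
  --0--> {}

{} (empty set, no valid transitions)


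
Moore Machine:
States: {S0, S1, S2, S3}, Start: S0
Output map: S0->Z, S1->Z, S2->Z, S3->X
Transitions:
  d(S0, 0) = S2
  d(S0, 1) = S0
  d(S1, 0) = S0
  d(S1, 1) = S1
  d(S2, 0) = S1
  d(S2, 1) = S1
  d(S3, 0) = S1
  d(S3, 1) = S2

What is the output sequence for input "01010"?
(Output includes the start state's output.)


Start: S0 (output Z)
  --0--> S2 (output Z)
  --1--> S1 (output Z)
  --0--> S0 (output Z)
  --1--> S0 (output Z)
  --0--> S2 (output Z)

"ZZZZZZ"


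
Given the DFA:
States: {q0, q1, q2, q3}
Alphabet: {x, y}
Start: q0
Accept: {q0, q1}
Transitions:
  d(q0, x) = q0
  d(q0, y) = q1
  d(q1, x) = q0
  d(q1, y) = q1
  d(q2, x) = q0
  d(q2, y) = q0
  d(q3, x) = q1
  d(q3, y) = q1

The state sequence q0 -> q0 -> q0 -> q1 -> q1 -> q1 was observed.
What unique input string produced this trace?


Trace back each transition to find the symbol:
  q0 --[x]--> q0
  q0 --[x]--> q0
  q0 --[y]--> q1
  q1 --[y]--> q1
  q1 --[y]--> q1

"xxyyy"


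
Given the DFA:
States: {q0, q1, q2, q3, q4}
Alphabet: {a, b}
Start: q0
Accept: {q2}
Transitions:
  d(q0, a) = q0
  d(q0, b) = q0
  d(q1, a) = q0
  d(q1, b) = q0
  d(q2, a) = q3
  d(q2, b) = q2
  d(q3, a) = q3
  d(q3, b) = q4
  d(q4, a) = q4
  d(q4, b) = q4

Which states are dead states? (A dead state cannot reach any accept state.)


Forward reachability from each state:
  q0 -> reaches {q0}, no accept state (dead)
  q1 -> reaches {q0, q1}, no accept state (dead)
  q2 -> reaches accept state q2 (live)
  q3 -> reaches {q3, q4}, no accept state (dead)
  q4 -> reaches {q4}, no accept state (dead)

{q0, q1, q3, q4}


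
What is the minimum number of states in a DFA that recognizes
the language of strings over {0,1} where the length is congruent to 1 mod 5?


States track (length) mod 5.
Need 5 states: one per remainder 0..4; accept = remainder 1.

5


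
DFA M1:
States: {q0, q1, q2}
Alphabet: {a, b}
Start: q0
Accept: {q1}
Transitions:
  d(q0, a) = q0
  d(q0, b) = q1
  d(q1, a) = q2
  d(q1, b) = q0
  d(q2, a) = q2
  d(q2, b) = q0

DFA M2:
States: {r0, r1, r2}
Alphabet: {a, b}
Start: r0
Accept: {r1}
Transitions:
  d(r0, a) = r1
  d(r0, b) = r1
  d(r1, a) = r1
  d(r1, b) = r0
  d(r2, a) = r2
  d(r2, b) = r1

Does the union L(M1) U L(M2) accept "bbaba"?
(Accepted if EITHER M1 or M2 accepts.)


M1: final=q2 accepted=False
M2: final=r1 accepted=True

Yes, union accepts


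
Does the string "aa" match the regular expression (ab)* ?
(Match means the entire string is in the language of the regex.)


|string| = 2; first = 'a'; last = 'a'

No, "aa" does not match (ab)*


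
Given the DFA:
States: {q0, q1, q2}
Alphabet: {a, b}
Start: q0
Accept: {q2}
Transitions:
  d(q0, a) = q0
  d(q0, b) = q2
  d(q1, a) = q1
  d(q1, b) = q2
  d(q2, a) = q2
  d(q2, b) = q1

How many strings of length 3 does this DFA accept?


Enumerating all length-3 strings:
  "aaa" -> q0 [reject]
  "aab" -> q2 [accept]
  "aba" -> q2 [accept]
  "abb" -> q1 [reject]
  "baa" -> q2 [accept]
  "bab" -> q1 [reject]
  "bba" -> q1 [reject]
  "bbb" -> q2 [accept]

4 out of 8


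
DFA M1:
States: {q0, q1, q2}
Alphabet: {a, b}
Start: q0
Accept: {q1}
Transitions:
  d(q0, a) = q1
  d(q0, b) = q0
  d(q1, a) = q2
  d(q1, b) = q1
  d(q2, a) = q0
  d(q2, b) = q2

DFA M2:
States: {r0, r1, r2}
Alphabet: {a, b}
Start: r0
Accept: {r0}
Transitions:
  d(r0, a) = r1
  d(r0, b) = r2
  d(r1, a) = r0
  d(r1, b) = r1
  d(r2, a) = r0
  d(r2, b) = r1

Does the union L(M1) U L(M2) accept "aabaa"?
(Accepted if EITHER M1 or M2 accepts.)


M1: final=q1 accepted=True
M2: final=r1 accepted=False

Yes, union accepts


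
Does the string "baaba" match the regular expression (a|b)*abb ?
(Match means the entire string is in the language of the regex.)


|string| = 5; first = 'b'; last = 'a'

No, "baaba" does not match (a|b)*abb


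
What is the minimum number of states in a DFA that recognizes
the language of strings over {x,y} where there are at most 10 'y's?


States: count = 0, 1, ..., 10 (all accepting; 11 states), plus a dead state for count > 10.
Total: 11 + 1 = 12.

12


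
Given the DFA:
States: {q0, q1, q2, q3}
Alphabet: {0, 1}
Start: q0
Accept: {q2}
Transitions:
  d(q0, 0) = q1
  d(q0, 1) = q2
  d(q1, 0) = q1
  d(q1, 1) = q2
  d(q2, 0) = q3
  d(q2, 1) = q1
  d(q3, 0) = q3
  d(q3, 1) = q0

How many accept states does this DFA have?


Accept states listed: {q2}
Counting: q2(1)

1


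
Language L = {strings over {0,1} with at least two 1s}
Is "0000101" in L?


count('1') = 2

Yes, "0000101" is in L


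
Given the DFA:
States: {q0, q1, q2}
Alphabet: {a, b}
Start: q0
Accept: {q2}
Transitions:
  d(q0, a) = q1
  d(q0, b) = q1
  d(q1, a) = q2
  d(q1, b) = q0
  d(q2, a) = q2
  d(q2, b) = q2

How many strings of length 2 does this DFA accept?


Enumerating all length-2 strings:
  "aa" -> q2 [accept]
  "ab" -> q0 [reject]
  "ba" -> q2 [accept]
  "bb" -> q0 [reject]

2 out of 4


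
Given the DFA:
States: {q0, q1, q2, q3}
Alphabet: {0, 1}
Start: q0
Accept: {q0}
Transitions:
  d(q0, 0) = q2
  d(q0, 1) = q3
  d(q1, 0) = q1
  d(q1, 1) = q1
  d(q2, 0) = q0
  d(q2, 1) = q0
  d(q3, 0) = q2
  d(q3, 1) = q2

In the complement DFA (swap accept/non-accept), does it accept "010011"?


Trace: q0 -> q2 -> q0 -> q2 -> q0 -> q3 -> q2
Final: q2
Original accept: {q0}
Complement: q2 is not in original accept

Yes, complement accepts (original rejects)


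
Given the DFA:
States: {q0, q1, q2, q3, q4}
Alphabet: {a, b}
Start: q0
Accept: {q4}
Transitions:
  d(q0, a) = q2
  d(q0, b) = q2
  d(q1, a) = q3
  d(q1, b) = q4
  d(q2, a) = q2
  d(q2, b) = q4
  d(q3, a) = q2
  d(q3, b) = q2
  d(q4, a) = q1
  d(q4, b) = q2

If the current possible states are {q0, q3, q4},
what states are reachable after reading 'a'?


Apply transition on 'a' from each current state:
  d(q0, a) = q2
  d(q3, a) = q2
  d(q4, a) = q1

{q1, q2}


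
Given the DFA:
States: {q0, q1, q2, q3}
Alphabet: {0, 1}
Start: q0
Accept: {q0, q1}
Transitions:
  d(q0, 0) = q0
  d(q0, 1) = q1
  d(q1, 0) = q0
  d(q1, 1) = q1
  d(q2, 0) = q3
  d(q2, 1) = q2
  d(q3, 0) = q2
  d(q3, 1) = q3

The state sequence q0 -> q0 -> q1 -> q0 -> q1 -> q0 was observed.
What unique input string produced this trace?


Trace back each transition to find the symbol:
  q0 --[0]--> q0
  q0 --[1]--> q1
  q1 --[0]--> q0
  q0 --[1]--> q1
  q1 --[0]--> q0

"01010"


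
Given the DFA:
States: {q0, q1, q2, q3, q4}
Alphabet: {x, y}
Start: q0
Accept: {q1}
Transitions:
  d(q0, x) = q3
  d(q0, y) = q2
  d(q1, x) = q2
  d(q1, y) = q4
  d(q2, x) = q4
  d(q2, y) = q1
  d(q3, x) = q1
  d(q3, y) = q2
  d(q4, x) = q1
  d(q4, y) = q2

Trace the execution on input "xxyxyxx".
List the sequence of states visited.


Input: xxyxyxx
d(q0, x) = q3
d(q3, x) = q1
d(q1, y) = q4
d(q4, x) = q1
d(q1, y) = q4
d(q4, x) = q1
d(q1, x) = q2


q0 -> q3 -> q1 -> q4 -> q1 -> q4 -> q1 -> q2


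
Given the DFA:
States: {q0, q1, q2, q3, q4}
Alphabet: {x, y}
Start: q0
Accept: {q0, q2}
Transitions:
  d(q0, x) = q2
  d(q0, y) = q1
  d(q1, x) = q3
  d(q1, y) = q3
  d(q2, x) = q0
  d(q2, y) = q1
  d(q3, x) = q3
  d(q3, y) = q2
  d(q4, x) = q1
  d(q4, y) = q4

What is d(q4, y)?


Looking up transition d(q4, y)

q4


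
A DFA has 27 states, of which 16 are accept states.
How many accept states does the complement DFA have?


Complement swaps accept and non-accept states.
27 - 16 = 11

11


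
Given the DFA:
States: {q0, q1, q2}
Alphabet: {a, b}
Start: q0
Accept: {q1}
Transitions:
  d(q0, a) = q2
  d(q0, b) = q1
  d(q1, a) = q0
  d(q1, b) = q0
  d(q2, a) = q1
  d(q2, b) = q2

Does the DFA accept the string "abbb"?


Trace: q0 -> q2 -> q2 -> q2 -> q2
Final state: q2
Accept states: {q1}

No, rejected (final state q2 is not an accept state)


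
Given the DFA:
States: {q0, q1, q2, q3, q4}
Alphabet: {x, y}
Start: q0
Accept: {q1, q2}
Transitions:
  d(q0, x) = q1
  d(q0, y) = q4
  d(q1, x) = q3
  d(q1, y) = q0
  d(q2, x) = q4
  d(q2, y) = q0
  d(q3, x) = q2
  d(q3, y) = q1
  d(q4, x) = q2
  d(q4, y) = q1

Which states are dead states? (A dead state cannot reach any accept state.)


Forward reachability from each state:
  q0 -> reaches accept state q1 (live)
  q1 -> reaches accept state q1 (live)
  q2 -> reaches accept state q1 (live)
  q3 -> reaches accept state q1 (live)
  q4 -> reaches accept state q1 (live)

None (all states can reach an accept state)


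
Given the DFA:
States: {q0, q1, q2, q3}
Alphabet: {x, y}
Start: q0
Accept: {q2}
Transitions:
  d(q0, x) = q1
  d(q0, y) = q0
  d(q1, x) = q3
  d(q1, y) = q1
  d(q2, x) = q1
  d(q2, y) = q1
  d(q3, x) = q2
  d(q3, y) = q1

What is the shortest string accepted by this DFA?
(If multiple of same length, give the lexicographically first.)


BFS by string length (lex-first path to each state shown):
  len 0: q0<-""
  len 1: q0<-"y", q1<-"x"
  len 2: q0<-"yy", q1<-"xy", q3<-"xx"
  len 3: q0<-"yyy", q1<-"xxy", q2<-"xxx", q3<-"xyx"
Found accept state at length 3.

"xxx"


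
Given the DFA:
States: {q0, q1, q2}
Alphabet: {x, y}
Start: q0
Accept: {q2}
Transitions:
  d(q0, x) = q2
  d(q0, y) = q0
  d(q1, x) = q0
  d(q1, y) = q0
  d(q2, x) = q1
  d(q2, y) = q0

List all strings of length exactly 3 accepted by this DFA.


All strings of length 3: 8 total
Accepted: 2

"xyx", "yyx"


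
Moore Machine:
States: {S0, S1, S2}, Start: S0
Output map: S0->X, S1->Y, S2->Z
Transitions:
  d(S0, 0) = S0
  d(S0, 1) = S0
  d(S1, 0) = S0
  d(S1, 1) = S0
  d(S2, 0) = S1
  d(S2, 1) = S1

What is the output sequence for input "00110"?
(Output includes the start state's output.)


Start: S0 (output X)
  --0--> S0 (output X)
  --0--> S0 (output X)
  --1--> S0 (output X)
  --1--> S0 (output X)
  --0--> S0 (output X)

"XXXXXX"


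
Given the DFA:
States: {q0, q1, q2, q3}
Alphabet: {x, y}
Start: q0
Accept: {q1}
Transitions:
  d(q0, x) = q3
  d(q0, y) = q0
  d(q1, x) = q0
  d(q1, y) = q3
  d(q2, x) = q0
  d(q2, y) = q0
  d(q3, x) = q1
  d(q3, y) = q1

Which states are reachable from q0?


BFS from q0:
  layer 0: {q0}
  layer 1: {q3}
  layer 2: {q1}

{q0, q1, q3}


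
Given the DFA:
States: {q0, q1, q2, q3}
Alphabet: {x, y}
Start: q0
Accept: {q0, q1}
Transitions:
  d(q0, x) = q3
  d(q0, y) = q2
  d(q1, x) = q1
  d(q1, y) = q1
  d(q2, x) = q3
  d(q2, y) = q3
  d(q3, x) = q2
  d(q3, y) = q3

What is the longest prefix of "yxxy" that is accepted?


Run the DFA, marking each prefix where the state is accepting:
  "" -> q0 [accept]
  "y" -> q2 [reject]
  "yx" -> q3 [reject]
  "yxx" -> q2 [reject]
  "yxxy" -> q3 [reject]

""


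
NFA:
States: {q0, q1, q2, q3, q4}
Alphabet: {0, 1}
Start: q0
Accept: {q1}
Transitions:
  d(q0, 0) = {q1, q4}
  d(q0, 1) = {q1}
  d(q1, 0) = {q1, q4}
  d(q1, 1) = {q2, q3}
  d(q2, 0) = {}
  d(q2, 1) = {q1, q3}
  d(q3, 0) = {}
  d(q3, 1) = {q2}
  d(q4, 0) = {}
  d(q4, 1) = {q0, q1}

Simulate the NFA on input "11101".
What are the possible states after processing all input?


Start: {q0}
  --1--> {q1}
  --1--> {q2, q3}
  --1--> {q1, q2, q3}
  --0--> {q1, q4}
  --1--> {q0, q1, q2, q3}

{q0, q1, q2, q3}


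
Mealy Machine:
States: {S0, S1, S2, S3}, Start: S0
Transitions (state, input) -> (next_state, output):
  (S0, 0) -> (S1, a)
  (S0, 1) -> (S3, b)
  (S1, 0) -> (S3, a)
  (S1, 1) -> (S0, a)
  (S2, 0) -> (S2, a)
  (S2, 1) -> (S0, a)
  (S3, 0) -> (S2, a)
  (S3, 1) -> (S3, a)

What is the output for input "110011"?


Step-by-step:
  (S0, 1) -> (S3, b)
  (S3, 1) -> (S3, a)
  (S3, 0) -> (S2, a)
  (S2, 0) -> (S2, a)
  (S2, 1) -> (S0, a)
  (S0, 1) -> (S3, b)

"baaaab"


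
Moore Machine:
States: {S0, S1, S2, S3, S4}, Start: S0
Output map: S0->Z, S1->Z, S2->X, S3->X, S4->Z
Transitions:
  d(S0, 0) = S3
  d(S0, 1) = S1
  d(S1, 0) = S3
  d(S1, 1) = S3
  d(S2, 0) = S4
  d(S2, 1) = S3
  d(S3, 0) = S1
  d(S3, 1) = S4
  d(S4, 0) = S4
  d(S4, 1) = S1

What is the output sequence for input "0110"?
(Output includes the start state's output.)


Start: S0 (output Z)
  --0--> S3 (output X)
  --1--> S4 (output Z)
  --1--> S1 (output Z)
  --0--> S3 (output X)

"ZXZZX"


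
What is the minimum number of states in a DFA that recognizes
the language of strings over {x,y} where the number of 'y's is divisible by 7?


States track (count of 'y') mod 7.
Need 7 states: one per remainder 0..6; accept = remainder 0.

7


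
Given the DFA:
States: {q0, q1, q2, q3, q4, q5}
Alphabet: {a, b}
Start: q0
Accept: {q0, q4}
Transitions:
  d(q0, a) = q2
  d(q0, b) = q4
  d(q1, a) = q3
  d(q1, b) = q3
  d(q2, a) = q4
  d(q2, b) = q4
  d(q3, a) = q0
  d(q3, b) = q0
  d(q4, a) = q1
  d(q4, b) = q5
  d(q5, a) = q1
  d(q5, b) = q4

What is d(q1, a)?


Looking up transition d(q1, a)

q3


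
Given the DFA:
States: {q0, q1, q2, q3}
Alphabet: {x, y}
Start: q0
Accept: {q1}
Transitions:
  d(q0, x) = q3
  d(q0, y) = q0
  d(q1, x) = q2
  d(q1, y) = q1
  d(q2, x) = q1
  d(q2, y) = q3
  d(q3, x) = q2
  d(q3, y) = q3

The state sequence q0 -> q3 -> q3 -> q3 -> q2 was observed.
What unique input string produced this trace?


Trace back each transition to find the symbol:
  q0 --[x]--> q3
  q3 --[y]--> q3
  q3 --[y]--> q3
  q3 --[x]--> q2

"xyyx"


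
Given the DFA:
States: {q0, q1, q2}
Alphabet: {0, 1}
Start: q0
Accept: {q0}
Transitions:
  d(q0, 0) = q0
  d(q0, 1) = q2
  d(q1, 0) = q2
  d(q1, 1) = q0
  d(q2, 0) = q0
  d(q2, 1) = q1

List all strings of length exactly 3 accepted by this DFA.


All strings of length 3: 8 total
Accepted: 4

"000", "010", "100", "111"


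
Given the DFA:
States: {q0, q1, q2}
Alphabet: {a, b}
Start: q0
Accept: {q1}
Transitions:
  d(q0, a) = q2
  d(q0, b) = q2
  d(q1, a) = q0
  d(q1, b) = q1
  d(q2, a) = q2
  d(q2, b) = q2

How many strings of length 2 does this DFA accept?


Enumerating all length-2 strings:
  "aa" -> q2 [reject]
  "ab" -> q2 [reject]
  "ba" -> q2 [reject]
  "bb" -> q2 [reject]

0 out of 4


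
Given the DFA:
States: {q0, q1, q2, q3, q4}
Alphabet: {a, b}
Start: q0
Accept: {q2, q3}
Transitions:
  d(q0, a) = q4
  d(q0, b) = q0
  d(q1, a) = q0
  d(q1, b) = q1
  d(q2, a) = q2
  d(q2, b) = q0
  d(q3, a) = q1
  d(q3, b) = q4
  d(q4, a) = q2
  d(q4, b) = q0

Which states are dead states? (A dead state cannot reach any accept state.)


Forward reachability from each state:
  q0 -> reaches accept state q2 (live)
  q1 -> reaches accept state q2 (live)
  q2 -> reaches accept state q2 (live)
  q3 -> reaches accept state q2 (live)
  q4 -> reaches accept state q2 (live)

None (all states can reach an accept state)


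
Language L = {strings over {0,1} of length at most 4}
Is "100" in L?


length = 3

Yes, "100" is in L


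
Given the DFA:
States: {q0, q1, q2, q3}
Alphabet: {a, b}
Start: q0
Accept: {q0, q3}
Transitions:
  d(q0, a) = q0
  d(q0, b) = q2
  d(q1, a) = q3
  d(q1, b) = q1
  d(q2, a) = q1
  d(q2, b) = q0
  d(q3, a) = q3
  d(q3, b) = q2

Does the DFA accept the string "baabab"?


Trace: q0 -> q2 -> q1 -> q3 -> q2 -> q1 -> q1
Final state: q1
Accept states: {q0, q3}

No, rejected (final state q1 is not an accept state)


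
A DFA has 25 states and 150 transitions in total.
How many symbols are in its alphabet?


Each state has exactly one transition per symbol.
|alphabet| = transitions / states = 150 / 25 = 6

6


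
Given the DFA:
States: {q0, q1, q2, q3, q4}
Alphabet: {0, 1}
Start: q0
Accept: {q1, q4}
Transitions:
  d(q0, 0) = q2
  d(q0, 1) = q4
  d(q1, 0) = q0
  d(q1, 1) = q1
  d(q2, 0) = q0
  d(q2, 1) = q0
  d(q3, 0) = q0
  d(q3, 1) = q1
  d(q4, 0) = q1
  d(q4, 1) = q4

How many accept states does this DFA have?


Accept states listed: {q1, q4}
Counting: q1(1) q4(2)

2


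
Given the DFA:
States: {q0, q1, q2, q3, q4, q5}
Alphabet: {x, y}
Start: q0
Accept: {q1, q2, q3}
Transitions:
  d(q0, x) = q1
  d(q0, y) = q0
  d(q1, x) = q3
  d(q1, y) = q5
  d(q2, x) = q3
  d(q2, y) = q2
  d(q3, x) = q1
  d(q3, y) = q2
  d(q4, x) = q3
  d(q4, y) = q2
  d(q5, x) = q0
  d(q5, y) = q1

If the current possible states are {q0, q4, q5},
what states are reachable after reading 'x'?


Apply transition on 'x' from each current state:
  d(q0, x) = q1
  d(q4, x) = q3
  d(q5, x) = q0

{q0, q1, q3}


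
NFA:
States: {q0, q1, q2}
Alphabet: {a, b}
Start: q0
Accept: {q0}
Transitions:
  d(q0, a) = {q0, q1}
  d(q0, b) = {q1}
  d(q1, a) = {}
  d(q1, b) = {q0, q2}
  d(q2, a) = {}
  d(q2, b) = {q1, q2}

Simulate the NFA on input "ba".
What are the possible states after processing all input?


Start: {q0}
  --b--> {q1}
  --a--> {}

{} (empty set, no valid transitions)


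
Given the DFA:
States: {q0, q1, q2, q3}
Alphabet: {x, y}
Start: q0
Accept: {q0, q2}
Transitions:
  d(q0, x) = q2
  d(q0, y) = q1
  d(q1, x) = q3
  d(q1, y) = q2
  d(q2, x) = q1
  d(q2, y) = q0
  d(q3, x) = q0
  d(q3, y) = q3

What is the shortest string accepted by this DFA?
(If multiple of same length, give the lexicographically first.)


BFS by string length (lex-first path to each state shown):
  len 0: q0<-""
Found accept state at length 0.

"" (empty string)


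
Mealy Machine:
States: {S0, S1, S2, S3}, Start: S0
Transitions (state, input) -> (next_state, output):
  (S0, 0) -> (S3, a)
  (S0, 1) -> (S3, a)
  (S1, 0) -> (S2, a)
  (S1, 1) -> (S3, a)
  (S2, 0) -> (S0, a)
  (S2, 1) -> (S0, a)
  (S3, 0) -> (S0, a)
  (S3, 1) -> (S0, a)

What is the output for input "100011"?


Step-by-step:
  (S0, 1) -> (S3, a)
  (S3, 0) -> (S0, a)
  (S0, 0) -> (S3, a)
  (S3, 0) -> (S0, a)
  (S0, 1) -> (S3, a)
  (S3, 1) -> (S0, a)

"aaaaaa"


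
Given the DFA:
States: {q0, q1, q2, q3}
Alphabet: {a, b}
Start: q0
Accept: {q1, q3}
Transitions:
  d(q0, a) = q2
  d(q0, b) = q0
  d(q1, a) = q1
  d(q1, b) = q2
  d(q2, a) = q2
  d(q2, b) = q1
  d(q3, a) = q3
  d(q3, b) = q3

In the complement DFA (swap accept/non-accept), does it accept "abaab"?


Trace: q0 -> q2 -> q1 -> q1 -> q1 -> q2
Final: q2
Original accept: {q1, q3}
Complement: q2 is not in original accept

Yes, complement accepts (original rejects)


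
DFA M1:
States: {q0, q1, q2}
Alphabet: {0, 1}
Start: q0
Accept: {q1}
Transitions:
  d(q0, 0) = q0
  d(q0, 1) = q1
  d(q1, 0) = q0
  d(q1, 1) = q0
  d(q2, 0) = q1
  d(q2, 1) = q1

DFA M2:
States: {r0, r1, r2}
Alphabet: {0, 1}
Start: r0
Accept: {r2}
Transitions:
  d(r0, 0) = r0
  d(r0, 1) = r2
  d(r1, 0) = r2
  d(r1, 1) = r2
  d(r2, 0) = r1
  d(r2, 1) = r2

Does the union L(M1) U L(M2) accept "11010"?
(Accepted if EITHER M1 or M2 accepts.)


M1: final=q0 accepted=False
M2: final=r1 accepted=False

No, union rejects (neither accepts)
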